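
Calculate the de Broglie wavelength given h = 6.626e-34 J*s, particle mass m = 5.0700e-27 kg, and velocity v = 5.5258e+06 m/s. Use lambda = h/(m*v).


lambda = h / (m * v)
= 6.626e-34 / (5.0700e-27 * 5.5258e+06)
= 6.626e-34 / 2.8016e-20
= 2.3651e-14 m

2.3651e-14


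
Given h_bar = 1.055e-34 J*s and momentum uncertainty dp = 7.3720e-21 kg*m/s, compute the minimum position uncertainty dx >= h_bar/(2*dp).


dx = h_bar / (2 * dp)
= 1.055e-34 / (2 * 7.3720e-21)
= 1.055e-34 / 1.4744e-20
= 7.1555e-15 m

7.1555e-15


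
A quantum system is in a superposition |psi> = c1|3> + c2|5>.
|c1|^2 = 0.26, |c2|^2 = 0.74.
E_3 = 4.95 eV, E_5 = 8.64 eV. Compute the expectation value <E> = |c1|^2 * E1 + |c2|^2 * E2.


<E> = |c1|^2 * E1 + |c2|^2 * E2
= 0.26 * 4.95 + 0.74 * 8.64
= 1.287 + 6.3936
= 7.6806 eV

7.6806


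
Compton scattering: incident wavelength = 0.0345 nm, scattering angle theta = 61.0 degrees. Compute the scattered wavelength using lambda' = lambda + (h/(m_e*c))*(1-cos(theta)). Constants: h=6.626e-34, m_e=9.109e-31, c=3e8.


Compton wavelength: h/(m_e*c) = 2.4247e-12 m
d_lambda = 2.4247e-12 * (1 - cos(61.0 deg))
= 2.4247e-12 * 0.51519
= 1.2492e-12 m = 0.001249 nm
lambda' = 0.0345 + 0.001249
= 0.035749 nm

0.035749


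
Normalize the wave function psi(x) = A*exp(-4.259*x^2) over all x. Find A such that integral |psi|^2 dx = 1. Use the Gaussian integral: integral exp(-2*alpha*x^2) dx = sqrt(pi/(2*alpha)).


integral |psi|^2 dx = A^2 * sqrt(pi/(2*alpha)) = 1
A^2 = sqrt(2*alpha/pi)
= sqrt(2 * 4.259 / pi)
= 1.646622
A = sqrt(1.646622)
= 1.2832

1.2832


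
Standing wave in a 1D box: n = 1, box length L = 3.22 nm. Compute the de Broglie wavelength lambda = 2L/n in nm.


lambda = 2L / n
= 2 * 3.22 / 1
= 6.44 / 1
= 6.44 nm

6.44


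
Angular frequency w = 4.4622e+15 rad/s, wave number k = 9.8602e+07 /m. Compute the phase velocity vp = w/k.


vp = w / k
= 4.4622e+15 / 9.8602e+07
= 4.5255e+07 m/s

4.5255e+07


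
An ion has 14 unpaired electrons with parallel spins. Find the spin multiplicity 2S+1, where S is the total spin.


Total spin S = N * (1/2) = 14 * 0.5 = 7.0
Spin multiplicity = 2S + 1
= 2 * 7.0 + 1
= 15

15


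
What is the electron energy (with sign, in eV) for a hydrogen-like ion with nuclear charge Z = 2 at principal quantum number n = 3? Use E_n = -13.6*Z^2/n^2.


E_n = -13.6 * Z^2 / n^2
= -13.6 * 2^2 / 3^2
= -13.6 * 4 / 9
= -6.0444 eV

-6.0444


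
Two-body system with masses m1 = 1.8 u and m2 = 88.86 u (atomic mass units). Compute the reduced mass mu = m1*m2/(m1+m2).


mu = m1 * m2 / (m1 + m2)
= 1.8 * 88.86 / (1.8 + 88.86)
= 159.948 / 90.66
= 1.7643 u

1.7643


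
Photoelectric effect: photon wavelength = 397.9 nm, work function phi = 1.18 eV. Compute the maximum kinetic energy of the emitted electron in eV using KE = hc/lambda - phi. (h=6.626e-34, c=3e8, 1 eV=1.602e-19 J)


E_photon = hc / lambda
= (6.626e-34)(3e8) / (397.9e-9)
= 4.9957e-19 J
= 3.1184 eV
KE = E_photon - phi
= 3.1184 - 1.18
= 1.9384 eV

1.9384


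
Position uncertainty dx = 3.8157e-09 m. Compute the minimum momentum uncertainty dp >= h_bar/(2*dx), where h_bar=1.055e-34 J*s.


dp = h_bar / (2 * dx)
= 1.055e-34 / (2 * 3.8157e-09)
= 1.055e-34 / 7.6314e-09
= 1.3824e-26 kg*m/s

1.3824e-26


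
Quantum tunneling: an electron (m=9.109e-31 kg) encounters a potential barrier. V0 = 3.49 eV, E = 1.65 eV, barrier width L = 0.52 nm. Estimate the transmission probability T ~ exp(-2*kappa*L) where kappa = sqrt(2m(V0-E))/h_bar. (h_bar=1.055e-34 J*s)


V0 - E = 1.84 eV = 2.9477e-19 J
kappa = sqrt(2 * m * (V0-E)) / h_bar
= sqrt(2 * 9.109e-31 * 2.9477e-19) / 1.055e-34
= 6.9461e+09 /m
2*kappa*L = 2 * 6.9461e+09 * 0.52e-9
= 7.2239
T = exp(-7.2239) = 7.289579e-04

7.289579e-04


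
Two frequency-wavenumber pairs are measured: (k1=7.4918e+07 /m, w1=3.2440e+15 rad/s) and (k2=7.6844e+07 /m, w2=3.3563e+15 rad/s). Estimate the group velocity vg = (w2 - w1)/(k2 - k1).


vg = (w2 - w1) / (k2 - k1)
= (3.3563e+15 - 3.2440e+15) / (7.6844e+07 - 7.4918e+07)
= 1.1230e+14 / 1.9260e+06
= 5.8307e+07 m/s

5.8307e+07


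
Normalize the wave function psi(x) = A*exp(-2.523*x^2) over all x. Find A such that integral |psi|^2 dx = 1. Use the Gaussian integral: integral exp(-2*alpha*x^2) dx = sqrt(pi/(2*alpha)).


integral |psi|^2 dx = A^2 * sqrt(pi/(2*alpha)) = 1
A^2 = sqrt(2*alpha/pi)
= sqrt(2 * 2.523 / pi)
= 1.267356
A = sqrt(1.267356)
= 1.1258

1.1258


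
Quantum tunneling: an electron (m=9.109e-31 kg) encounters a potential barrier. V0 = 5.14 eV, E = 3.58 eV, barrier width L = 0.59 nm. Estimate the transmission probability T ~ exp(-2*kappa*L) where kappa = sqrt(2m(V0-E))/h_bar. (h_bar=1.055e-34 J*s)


V0 - E = 1.56 eV = 2.4991e-19 J
kappa = sqrt(2 * m * (V0-E)) / h_bar
= sqrt(2 * 9.109e-31 * 2.4991e-19) / 1.055e-34
= 6.3957e+09 /m
2*kappa*L = 2 * 6.3957e+09 * 0.59e-9
= 7.547
T = exp(-7.547) = 5.276991e-04

5.276991e-04


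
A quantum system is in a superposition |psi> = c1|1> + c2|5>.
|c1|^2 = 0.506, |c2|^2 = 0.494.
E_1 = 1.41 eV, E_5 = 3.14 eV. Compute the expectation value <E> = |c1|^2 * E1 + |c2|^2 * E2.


<E> = |c1|^2 * E1 + |c2|^2 * E2
= 0.506 * 1.41 + 0.494 * 3.14
= 0.7135 + 1.5512
= 2.2646 eV

2.2646


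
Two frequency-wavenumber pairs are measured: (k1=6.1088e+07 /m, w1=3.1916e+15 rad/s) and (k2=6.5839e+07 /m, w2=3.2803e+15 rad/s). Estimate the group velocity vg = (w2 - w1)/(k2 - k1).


vg = (w2 - w1) / (k2 - k1)
= (3.2803e+15 - 3.1916e+15) / (6.5839e+07 - 6.1088e+07)
= 8.8700e+13 / 4.7510e+06
= 1.8670e+07 m/s

1.8670e+07


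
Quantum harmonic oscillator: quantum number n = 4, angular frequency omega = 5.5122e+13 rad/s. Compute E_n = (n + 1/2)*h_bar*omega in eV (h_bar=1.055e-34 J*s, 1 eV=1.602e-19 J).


E = (n + 1/2) * h_bar * omega
= (4 + 0.5) * 1.055e-34 * 5.5122e+13
= 4.5 * 5.8154e-21
= 2.6169e-20 J
= 0.1634 eV

0.1634


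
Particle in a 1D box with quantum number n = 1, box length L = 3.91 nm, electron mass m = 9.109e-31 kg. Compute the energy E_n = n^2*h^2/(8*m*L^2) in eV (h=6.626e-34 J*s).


E = n^2 * h^2 / (8 * m * L^2)
= 1^2 * (6.626e-34)^2 / (8 * 9.109e-31 * (3.91e-9)^2)
= 1 * 4.3904e-67 / (8 * 9.109e-31 * 1.5288e-17)
= 3.9408e-21 J
= 0.0246 eV

0.0246


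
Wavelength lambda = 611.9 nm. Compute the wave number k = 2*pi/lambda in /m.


k = 2 * pi / lambda
= 6.2832 / (611.9e-9)
= 6.2832 / 6.1190e-07
= 1.0268e+07 /m

1.0268e+07


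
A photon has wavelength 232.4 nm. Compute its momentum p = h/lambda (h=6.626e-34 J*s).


p = h / lambda
= 6.626e-34 / (232.4e-9)
= 6.626e-34 / 2.3240e-07
= 2.8511e-27 kg*m/s

2.8511e-27


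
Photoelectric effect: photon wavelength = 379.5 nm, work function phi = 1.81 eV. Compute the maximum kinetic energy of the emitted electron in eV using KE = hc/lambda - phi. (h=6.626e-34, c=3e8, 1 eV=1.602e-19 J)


E_photon = hc / lambda
= (6.626e-34)(3e8) / (379.5e-9)
= 5.2379e-19 J
= 3.2696 eV
KE = E_photon - phi
= 3.2696 - 1.81
= 1.4596 eV

1.4596


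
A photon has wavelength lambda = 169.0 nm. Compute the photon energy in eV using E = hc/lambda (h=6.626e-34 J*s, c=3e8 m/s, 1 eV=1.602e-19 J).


E = hc / lambda
= (6.626e-34)(3e8) / (169.0e-9)
= 1.9878e-25 / 1.6900e-07
= 1.1762e-18 J
Converting to eV: 1.1762e-18 / 1.602e-19
= 7.3422 eV

7.3422


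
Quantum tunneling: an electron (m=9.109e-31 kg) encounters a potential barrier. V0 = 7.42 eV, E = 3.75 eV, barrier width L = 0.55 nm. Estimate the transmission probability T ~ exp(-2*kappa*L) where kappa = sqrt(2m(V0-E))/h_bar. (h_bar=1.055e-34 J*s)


V0 - E = 3.67 eV = 5.8793e-19 J
kappa = sqrt(2 * m * (V0-E)) / h_bar
= sqrt(2 * 9.109e-31 * 5.8793e-19) / 1.055e-34
= 9.8098e+09 /m
2*kappa*L = 2 * 9.8098e+09 * 0.55e-9
= 10.7908
T = exp(-10.7908) = 2.058742e-05

2.058742e-05


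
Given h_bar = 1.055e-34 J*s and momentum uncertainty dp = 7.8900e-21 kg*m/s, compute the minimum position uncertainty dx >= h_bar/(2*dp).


dx = h_bar / (2 * dp)
= 1.055e-34 / (2 * 7.8900e-21)
= 1.055e-34 / 1.5780e-20
= 6.6857e-15 m

6.6857e-15


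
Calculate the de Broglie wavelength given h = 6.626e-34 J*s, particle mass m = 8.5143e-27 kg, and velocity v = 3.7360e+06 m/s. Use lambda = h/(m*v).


lambda = h / (m * v)
= 6.626e-34 / (8.5143e-27 * 3.7360e+06)
= 6.626e-34 / 3.1809e-20
= 2.0830e-14 m

2.0830e-14


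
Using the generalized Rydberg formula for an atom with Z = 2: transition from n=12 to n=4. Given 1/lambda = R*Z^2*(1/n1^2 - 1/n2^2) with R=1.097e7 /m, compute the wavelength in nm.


1/lambda = R * Z^2 * (1/n1^2 - 1/n2^2)
= 1.097e7 * 2^2 * (1/4^2 - 1/12^2)
= 1.097e7 * 4 * (0.0625 - 0.006944)
= 2.4378e+06 /m
lambda = 1 / 2.4378e+06
= 410.2097 nm

410.2097


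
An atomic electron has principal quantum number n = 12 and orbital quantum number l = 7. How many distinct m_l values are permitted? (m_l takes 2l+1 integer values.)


m_l ranges from -l to +l in integer steps
So m_l goes from -7 to +7
Count = 2l + 1 = 2*7 + 1
= 15

15


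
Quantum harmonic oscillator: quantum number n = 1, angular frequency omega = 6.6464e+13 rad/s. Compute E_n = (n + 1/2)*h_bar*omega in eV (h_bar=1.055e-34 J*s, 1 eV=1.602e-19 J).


E = (n + 1/2) * h_bar * omega
= (1 + 0.5) * 1.055e-34 * 6.6464e+13
= 1.5 * 7.0120e-21
= 1.0518e-20 J
= 0.0657 eV

0.0657


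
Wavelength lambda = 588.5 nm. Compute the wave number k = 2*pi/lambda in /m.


k = 2 * pi / lambda
= 6.2832 / (588.5e-9)
= 6.2832 / 5.8850e-07
= 1.0677e+07 /m

1.0677e+07


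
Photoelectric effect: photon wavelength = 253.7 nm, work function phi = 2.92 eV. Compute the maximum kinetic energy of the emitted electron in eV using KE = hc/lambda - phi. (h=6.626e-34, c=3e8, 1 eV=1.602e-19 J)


E_photon = hc / lambda
= (6.626e-34)(3e8) / (253.7e-9)
= 7.8352e-19 J
= 4.8909 eV
KE = E_photon - phi
= 4.8909 - 2.92
= 1.9709 eV

1.9709


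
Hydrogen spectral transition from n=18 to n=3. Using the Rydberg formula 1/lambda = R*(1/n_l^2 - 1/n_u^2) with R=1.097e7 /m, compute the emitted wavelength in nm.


1/lambda = R * (1/n_l^2 - 1/n_u^2)
= 1.097e7 * (1/3^2 - 1/18^2)
= 1.097e7 * (0.111111 - 0.003086)
= 1.097e7 * 0.108025
= 1.1850e+06 /m
lambda = 1 / 1.1850e+06 = 843.8599 nm

843.8599


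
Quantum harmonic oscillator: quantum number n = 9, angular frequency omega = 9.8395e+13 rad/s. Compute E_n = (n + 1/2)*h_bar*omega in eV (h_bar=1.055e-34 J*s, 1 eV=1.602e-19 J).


E = (n + 1/2) * h_bar * omega
= (9 + 0.5) * 1.055e-34 * 9.8395e+13
= 9.5 * 1.0381e-20
= 9.8616e-20 J
= 0.6156 eV

0.6156


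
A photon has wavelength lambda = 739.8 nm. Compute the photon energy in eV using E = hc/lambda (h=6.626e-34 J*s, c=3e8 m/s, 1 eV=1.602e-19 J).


E = hc / lambda
= (6.626e-34)(3e8) / (739.8e-9)
= 1.9878e-25 / 7.3980e-07
= 2.6869e-19 J
Converting to eV: 2.6869e-19 / 1.602e-19
= 1.6772 eV

1.6772


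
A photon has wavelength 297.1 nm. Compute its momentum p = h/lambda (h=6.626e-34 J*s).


p = h / lambda
= 6.626e-34 / (297.1e-9)
= 6.626e-34 / 2.9710e-07
= 2.2302e-27 kg*m/s

2.2302e-27


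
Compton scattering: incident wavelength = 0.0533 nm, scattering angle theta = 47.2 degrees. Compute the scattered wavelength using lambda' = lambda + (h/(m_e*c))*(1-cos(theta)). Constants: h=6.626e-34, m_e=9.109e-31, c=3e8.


Compton wavelength: h/(m_e*c) = 2.4247e-12 m
d_lambda = 2.4247e-12 * (1 - cos(47.2 deg))
= 2.4247e-12 * 0.320559
= 7.7726e-13 m = 0.000777 nm
lambda' = 0.0533 + 0.000777
= 0.054077 nm

0.054077


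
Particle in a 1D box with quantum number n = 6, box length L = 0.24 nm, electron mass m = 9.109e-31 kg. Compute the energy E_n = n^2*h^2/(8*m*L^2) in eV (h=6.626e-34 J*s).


E = n^2 * h^2 / (8 * m * L^2)
= 6^2 * (6.626e-34)^2 / (8 * 9.109e-31 * (0.24e-9)^2)
= 36 * 4.3904e-67 / (8 * 9.109e-31 * 5.7600e-20)
= 3.7655e-17 J
= 235.0497 eV

235.0497


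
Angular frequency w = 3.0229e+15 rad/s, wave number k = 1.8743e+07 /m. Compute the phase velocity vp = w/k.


vp = w / k
= 3.0229e+15 / 1.8743e+07
= 1.6128e+08 m/s

1.6128e+08


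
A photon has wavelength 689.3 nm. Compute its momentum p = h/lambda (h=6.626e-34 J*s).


p = h / lambda
= 6.626e-34 / (689.3e-9)
= 6.626e-34 / 6.8930e-07
= 9.6127e-28 kg*m/s

9.6127e-28


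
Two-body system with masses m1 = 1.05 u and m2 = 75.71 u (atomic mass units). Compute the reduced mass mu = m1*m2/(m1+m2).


mu = m1 * m2 / (m1 + m2)
= 1.05 * 75.71 / (1.05 + 75.71)
= 79.4955 / 76.76
= 1.0356 u

1.0356


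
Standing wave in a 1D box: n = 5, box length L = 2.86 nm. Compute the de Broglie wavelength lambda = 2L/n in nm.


lambda = 2L / n
= 2 * 2.86 / 5
= 5.72 / 5
= 1.144 nm

1.144


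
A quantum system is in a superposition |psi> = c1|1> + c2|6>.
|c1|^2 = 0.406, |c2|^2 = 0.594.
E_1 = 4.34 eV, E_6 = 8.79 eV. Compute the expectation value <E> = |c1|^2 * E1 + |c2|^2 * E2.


<E> = |c1|^2 * E1 + |c2|^2 * E2
= 0.406 * 4.34 + 0.594 * 8.79
= 1.762 + 5.2213
= 6.9833 eV

6.9833


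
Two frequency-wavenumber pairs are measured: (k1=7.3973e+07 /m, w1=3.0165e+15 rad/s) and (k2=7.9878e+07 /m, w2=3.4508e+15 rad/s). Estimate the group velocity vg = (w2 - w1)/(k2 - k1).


vg = (w2 - w1) / (k2 - k1)
= (3.4508e+15 - 3.0165e+15) / (7.9878e+07 - 7.3973e+07)
= 4.3430e+14 / 5.9050e+06
= 7.3548e+07 m/s

7.3548e+07


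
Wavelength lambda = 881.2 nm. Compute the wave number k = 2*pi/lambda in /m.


k = 2 * pi / lambda
= 6.2832 / (881.2e-9)
= 6.2832 / 8.8120e-07
= 7.1303e+06 /m

7.1303e+06


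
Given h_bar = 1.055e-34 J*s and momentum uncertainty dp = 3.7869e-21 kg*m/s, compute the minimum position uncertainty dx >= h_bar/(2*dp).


dx = h_bar / (2 * dp)
= 1.055e-34 / (2 * 3.7869e-21)
= 1.055e-34 / 7.5738e-21
= 1.3930e-14 m

1.3930e-14


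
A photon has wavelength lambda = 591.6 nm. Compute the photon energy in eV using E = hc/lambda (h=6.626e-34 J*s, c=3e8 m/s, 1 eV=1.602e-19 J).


E = hc / lambda
= (6.626e-34)(3e8) / (591.6e-9)
= 1.9878e-25 / 5.9160e-07
= 3.3600e-19 J
Converting to eV: 3.3600e-19 / 1.602e-19
= 2.0974 eV

2.0974


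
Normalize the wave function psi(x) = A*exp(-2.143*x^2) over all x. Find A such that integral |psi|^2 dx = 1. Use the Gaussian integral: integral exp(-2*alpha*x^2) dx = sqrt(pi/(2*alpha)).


integral |psi|^2 dx = A^2 * sqrt(pi/(2*alpha)) = 1
A^2 = sqrt(2*alpha/pi)
= sqrt(2 * 2.143 / pi)
= 1.168022
A = sqrt(1.168022)
= 1.0808

1.0808


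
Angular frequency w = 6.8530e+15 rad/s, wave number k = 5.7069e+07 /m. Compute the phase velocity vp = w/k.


vp = w / k
= 6.8530e+15 / 5.7069e+07
= 1.2008e+08 m/s

1.2008e+08


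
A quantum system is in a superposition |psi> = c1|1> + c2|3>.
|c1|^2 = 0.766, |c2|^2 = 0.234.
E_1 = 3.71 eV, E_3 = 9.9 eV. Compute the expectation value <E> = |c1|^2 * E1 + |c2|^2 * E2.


<E> = |c1|^2 * E1 + |c2|^2 * E2
= 0.766 * 3.71 + 0.234 * 9.9
= 2.8419 + 2.3166
= 5.1585 eV

5.1585


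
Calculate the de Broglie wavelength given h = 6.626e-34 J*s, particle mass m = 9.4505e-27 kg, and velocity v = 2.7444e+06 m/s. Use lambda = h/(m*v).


lambda = h / (m * v)
= 6.626e-34 / (9.4505e-27 * 2.7444e+06)
= 6.626e-34 / 2.5936e-20
= 2.5548e-14 m

2.5548e-14


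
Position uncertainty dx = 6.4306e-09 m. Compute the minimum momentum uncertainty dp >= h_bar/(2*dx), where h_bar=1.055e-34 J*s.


dp = h_bar / (2 * dx)
= 1.055e-34 / (2 * 6.4306e-09)
= 1.055e-34 / 1.2861e-08
= 8.2030e-27 kg*m/s

8.2030e-27


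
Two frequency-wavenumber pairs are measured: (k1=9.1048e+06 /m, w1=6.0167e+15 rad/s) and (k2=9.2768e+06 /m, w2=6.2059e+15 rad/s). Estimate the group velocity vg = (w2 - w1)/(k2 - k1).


vg = (w2 - w1) / (k2 - k1)
= (6.2059e+15 - 6.0167e+15) / (9.2768e+06 - 9.1048e+06)
= 1.8920e+14 / 1.7200e+05
= 1.1000e+09 m/s

1.1000e+09


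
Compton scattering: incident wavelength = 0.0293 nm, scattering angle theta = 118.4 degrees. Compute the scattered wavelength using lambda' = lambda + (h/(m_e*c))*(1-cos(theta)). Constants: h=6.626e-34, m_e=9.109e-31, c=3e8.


Compton wavelength: h/(m_e*c) = 2.4247e-12 m
d_lambda = 2.4247e-12 * (1 - cos(118.4 deg))
= 2.4247e-12 * 1.475624
= 3.5780e-12 m = 0.003578 nm
lambda' = 0.0293 + 0.003578
= 0.032878 nm

0.032878


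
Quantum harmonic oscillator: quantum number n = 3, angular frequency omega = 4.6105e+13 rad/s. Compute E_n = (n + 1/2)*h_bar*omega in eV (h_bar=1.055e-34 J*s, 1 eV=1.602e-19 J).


E = (n + 1/2) * h_bar * omega
= (3 + 0.5) * 1.055e-34 * 4.6105e+13
= 3.5 * 4.8641e-21
= 1.7024e-20 J
= 0.1063 eV

0.1063


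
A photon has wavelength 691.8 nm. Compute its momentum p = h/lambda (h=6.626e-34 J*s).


p = h / lambda
= 6.626e-34 / (691.8e-9)
= 6.626e-34 / 6.9180e-07
= 9.5779e-28 kg*m/s

9.5779e-28


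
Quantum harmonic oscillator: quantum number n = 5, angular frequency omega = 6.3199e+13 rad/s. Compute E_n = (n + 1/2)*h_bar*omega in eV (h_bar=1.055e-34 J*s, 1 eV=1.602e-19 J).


E = (n + 1/2) * h_bar * omega
= (5 + 0.5) * 1.055e-34 * 6.3199e+13
= 5.5 * 6.6675e-21
= 3.6671e-20 J
= 0.2289 eV

0.2289


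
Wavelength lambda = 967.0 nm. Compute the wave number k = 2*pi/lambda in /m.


k = 2 * pi / lambda
= 6.2832 / (967.0e-9)
= 6.2832 / 9.6700e-07
= 6.4976e+06 /m

6.4976e+06


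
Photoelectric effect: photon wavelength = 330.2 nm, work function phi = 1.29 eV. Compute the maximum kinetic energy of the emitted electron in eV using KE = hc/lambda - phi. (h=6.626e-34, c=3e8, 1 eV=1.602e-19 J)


E_photon = hc / lambda
= (6.626e-34)(3e8) / (330.2e-9)
= 6.0200e-19 J
= 3.7578 eV
KE = E_photon - phi
= 3.7578 - 1.29
= 2.4678 eV

2.4678


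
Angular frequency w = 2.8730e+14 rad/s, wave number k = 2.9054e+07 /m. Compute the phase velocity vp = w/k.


vp = w / k
= 2.8730e+14 / 2.9054e+07
= 9.8885e+06 m/s

9.8885e+06


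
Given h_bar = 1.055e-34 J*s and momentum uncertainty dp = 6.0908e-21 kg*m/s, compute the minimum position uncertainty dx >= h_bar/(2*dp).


dx = h_bar / (2 * dp)
= 1.055e-34 / (2 * 6.0908e-21)
= 1.055e-34 / 1.2182e-20
= 8.6606e-15 m

8.6606e-15


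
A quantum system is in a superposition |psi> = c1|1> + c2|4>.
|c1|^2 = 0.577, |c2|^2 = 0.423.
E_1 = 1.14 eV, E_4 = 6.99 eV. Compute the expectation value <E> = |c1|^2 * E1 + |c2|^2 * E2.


<E> = |c1|^2 * E1 + |c2|^2 * E2
= 0.577 * 1.14 + 0.423 * 6.99
= 0.6578 + 2.9568
= 3.6145 eV

3.6145


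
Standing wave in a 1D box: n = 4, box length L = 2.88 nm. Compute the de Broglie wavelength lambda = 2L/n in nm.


lambda = 2L / n
= 2 * 2.88 / 4
= 5.76 / 4
= 1.44 nm

1.44


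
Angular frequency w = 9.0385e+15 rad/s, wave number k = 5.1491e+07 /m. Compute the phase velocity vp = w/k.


vp = w / k
= 9.0385e+15 / 5.1491e+07
= 1.7554e+08 m/s

1.7554e+08


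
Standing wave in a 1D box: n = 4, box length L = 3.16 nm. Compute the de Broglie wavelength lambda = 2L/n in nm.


lambda = 2L / n
= 2 * 3.16 / 4
= 6.32 / 4
= 1.58 nm

1.58


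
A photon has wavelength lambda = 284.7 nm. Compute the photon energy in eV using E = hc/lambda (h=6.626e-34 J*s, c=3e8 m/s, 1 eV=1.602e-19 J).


E = hc / lambda
= (6.626e-34)(3e8) / (284.7e-9)
= 1.9878e-25 / 2.8470e-07
= 6.9821e-19 J
Converting to eV: 6.9821e-19 / 1.602e-19
= 4.3584 eV

4.3584


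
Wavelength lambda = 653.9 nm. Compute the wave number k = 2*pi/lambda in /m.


k = 2 * pi / lambda
= 6.2832 / (653.9e-9)
= 6.2832 / 6.5390e-07
= 9.6088e+06 /m

9.6088e+06


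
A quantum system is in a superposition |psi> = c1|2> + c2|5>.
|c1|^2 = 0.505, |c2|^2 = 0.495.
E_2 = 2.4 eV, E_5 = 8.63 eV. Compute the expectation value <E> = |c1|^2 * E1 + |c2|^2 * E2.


<E> = |c1|^2 * E1 + |c2|^2 * E2
= 0.505 * 2.4 + 0.495 * 8.63
= 1.212 + 4.2719
= 5.4839 eV

5.4839


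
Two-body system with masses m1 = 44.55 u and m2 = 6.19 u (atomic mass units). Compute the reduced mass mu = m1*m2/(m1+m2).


mu = m1 * m2 / (m1 + m2)
= 44.55 * 6.19 / (44.55 + 6.19)
= 275.7645 / 50.74
= 5.4349 u

5.4349


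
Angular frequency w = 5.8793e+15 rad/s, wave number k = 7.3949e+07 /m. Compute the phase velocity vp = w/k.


vp = w / k
= 5.8793e+15 / 7.3949e+07
= 7.9505e+07 m/s

7.9505e+07


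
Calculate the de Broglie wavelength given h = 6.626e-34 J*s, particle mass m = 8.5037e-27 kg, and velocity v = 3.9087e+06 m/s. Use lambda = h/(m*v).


lambda = h / (m * v)
= 6.626e-34 / (8.5037e-27 * 3.9087e+06)
= 6.626e-34 / 3.3238e-20
= 1.9935e-14 m

1.9935e-14


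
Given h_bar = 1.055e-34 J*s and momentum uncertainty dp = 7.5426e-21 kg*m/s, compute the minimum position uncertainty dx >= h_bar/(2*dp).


dx = h_bar / (2 * dp)
= 1.055e-34 / (2 * 7.5426e-21)
= 1.055e-34 / 1.5085e-20
= 6.9936e-15 m

6.9936e-15


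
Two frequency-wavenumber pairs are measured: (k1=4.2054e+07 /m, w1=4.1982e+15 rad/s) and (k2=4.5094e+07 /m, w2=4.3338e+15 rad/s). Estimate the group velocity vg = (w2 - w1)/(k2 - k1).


vg = (w2 - w1) / (k2 - k1)
= (4.3338e+15 - 4.1982e+15) / (4.5094e+07 - 4.2054e+07)
= 1.3560e+14 / 3.0400e+06
= 4.4605e+07 m/s

4.4605e+07


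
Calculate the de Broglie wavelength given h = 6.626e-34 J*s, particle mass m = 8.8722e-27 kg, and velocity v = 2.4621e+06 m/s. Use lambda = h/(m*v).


lambda = h / (m * v)
= 6.626e-34 / (8.8722e-27 * 2.4621e+06)
= 6.626e-34 / 2.1844e-20
= 3.0333e-14 m

3.0333e-14


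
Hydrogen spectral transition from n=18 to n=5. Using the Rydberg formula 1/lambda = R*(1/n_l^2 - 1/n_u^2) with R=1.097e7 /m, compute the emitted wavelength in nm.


1/lambda = R * (1/n_l^2 - 1/n_u^2)
= 1.097e7 * (1/5^2 - 1/18^2)
= 1.097e7 * (0.04 - 0.003086)
= 1.097e7 * 0.036914
= 4.0494e+05 /m
lambda = 1 / 4.0494e+05 = 2469.4896 nm

2469.4896


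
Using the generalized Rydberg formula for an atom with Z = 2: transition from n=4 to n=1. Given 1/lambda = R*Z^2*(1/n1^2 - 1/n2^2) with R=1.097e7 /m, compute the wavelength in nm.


1/lambda = R * Z^2 * (1/n1^2 - 1/n2^2)
= 1.097e7 * 2^2 * (1/1^2 - 1/4^2)
= 1.097e7 * 4 * (1.0 - 0.0625)
= 4.1138e+07 /m
lambda = 1 / 4.1138e+07
= 24.3087 nm

24.3087


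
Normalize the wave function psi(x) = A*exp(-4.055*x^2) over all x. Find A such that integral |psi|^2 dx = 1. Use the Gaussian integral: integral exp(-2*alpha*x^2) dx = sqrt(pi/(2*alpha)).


integral |psi|^2 dx = A^2 * sqrt(pi/(2*alpha)) = 1
A^2 = sqrt(2*alpha/pi)
= sqrt(2 * 4.055 / pi)
= 1.606703
A = sqrt(1.606703)
= 1.2676

1.2676


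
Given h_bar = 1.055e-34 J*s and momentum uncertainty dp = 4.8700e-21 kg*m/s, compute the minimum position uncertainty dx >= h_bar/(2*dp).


dx = h_bar / (2 * dp)
= 1.055e-34 / (2 * 4.8700e-21)
= 1.055e-34 / 9.7400e-21
= 1.0832e-14 m

1.0832e-14


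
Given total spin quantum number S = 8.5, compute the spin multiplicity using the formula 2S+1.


Spin multiplicity = 2S + 1
= 2 * 8.5 + 1
= 17.0 + 1
= 18

18


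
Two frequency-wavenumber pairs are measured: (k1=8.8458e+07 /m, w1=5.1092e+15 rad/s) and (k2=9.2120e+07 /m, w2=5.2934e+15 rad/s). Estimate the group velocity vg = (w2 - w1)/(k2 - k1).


vg = (w2 - w1) / (k2 - k1)
= (5.2934e+15 - 5.1092e+15) / (9.2120e+07 - 8.8458e+07)
= 1.8420e+14 / 3.6620e+06
= 5.0300e+07 m/s

5.0300e+07


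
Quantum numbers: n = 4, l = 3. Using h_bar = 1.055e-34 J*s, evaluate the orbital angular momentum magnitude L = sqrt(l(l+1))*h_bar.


L = sqrt(l*(l+1)) * h_bar
= sqrt(3 * 4) * 1.055e-34
= sqrt(12) * 1.055e-34
= 3.4641 * 1.055e-34
= 3.6546e-34 J*s

3.6546e-34


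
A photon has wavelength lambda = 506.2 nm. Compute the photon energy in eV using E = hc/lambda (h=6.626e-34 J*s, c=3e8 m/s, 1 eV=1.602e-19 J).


E = hc / lambda
= (6.626e-34)(3e8) / (506.2e-9)
= 1.9878e-25 / 5.0620e-07
= 3.9269e-19 J
Converting to eV: 3.9269e-19 / 1.602e-19
= 2.4513 eV

2.4513


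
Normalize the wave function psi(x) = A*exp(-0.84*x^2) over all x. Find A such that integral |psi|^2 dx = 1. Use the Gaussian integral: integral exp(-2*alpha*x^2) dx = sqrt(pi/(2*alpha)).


integral |psi|^2 dx = A^2 * sqrt(pi/(2*alpha)) = 1
A^2 = sqrt(2*alpha/pi)
= sqrt(2 * 0.84 / pi)
= 0.731273
A = sqrt(0.731273)
= 0.8551

0.8551


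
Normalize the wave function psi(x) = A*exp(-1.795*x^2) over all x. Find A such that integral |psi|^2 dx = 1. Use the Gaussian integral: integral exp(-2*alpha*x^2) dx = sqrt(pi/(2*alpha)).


integral |psi|^2 dx = A^2 * sqrt(pi/(2*alpha)) = 1
A^2 = sqrt(2*alpha/pi)
= sqrt(2 * 1.795 / pi)
= 1.068987
A = sqrt(1.068987)
= 1.0339

1.0339


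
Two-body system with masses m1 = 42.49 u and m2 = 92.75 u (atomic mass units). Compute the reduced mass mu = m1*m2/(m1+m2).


mu = m1 * m2 / (m1 + m2)
= 42.49 * 92.75 / (42.49 + 92.75)
= 3940.9475 / 135.24
= 29.1404 u

29.1404


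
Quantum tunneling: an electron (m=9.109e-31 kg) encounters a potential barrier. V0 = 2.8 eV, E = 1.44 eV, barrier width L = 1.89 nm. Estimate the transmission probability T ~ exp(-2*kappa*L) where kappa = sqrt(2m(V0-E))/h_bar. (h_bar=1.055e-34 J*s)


V0 - E = 1.36 eV = 2.1787e-19 J
kappa = sqrt(2 * m * (V0-E)) / h_bar
= sqrt(2 * 9.109e-31 * 2.1787e-19) / 1.055e-34
= 5.9717e+09 /m
2*kappa*L = 2 * 5.9717e+09 * 1.89e-9
= 22.5731
T = exp(-22.5731) = 1.572698e-10

1.572698e-10


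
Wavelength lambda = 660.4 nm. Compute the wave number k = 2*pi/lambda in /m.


k = 2 * pi / lambda
= 6.2832 / (660.4e-9)
= 6.2832 / 6.6040e-07
= 9.5142e+06 /m

9.5142e+06


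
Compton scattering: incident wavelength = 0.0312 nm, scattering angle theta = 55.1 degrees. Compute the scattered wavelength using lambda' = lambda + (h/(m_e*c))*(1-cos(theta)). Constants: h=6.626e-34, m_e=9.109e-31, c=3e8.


Compton wavelength: h/(m_e*c) = 2.4247e-12 m
d_lambda = 2.4247e-12 * (1 - cos(55.1 deg))
= 2.4247e-12 * 0.427854
= 1.0374e-12 m = 0.001037 nm
lambda' = 0.0312 + 0.001037
= 0.032237 nm

0.032237


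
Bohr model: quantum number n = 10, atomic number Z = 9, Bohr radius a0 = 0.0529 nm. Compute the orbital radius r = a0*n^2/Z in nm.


r = a0 * n^2 / Z
= 0.0529 * 10^2 / 9
= 0.0529 * 100 / 9
= 0.5878 nm

0.5878


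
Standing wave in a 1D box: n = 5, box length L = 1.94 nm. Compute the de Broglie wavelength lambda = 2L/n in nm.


lambda = 2L / n
= 2 * 1.94 / 5
= 3.88 / 5
= 0.776 nm

0.776


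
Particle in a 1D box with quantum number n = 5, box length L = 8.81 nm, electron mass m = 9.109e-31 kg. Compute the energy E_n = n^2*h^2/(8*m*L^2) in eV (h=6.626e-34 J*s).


E = n^2 * h^2 / (8 * m * L^2)
= 5^2 * (6.626e-34)^2 / (8 * 9.109e-31 * (8.81e-9)^2)
= 25 * 4.3904e-67 / (8 * 9.109e-31 * 7.7616e-17)
= 1.9406e-20 J
= 0.1211 eV

0.1211


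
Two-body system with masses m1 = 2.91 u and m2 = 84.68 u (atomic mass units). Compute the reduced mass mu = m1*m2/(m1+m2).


mu = m1 * m2 / (m1 + m2)
= 2.91 * 84.68 / (2.91 + 84.68)
= 246.4188 / 87.59
= 2.8133 u

2.8133


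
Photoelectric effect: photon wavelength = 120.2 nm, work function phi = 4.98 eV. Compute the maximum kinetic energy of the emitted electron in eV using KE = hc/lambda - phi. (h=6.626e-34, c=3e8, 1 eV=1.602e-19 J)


E_photon = hc / lambda
= (6.626e-34)(3e8) / (120.2e-9)
= 1.6537e-18 J
= 10.323 eV
KE = E_photon - phi
= 10.323 - 4.98
= 5.343 eV

5.343


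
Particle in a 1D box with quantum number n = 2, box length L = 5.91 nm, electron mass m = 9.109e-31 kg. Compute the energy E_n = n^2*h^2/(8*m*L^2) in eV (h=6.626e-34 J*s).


E = n^2 * h^2 / (8 * m * L^2)
= 2^2 * (6.626e-34)^2 / (8 * 9.109e-31 * (5.91e-9)^2)
= 4 * 4.3904e-67 / (8 * 9.109e-31 * 3.4928e-17)
= 6.8997e-21 J
= 0.0431 eV

0.0431


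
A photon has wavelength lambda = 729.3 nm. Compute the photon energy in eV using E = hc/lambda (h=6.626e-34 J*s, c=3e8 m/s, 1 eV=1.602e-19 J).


E = hc / lambda
= (6.626e-34)(3e8) / (729.3e-9)
= 1.9878e-25 / 7.2930e-07
= 2.7256e-19 J
Converting to eV: 2.7256e-19 / 1.602e-19
= 1.7014 eV

1.7014


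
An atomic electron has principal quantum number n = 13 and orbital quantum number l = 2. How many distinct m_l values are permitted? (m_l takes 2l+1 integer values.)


m_l ranges from -l to +l in integer steps
So m_l goes from -2 to +2
Count = 2l + 1 = 2*2 + 1
= 5

5


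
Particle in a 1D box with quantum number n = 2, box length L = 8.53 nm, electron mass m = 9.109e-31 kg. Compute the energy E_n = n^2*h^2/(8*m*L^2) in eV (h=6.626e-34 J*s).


E = n^2 * h^2 / (8 * m * L^2)
= 2^2 * (6.626e-34)^2 / (8 * 9.109e-31 * (8.53e-9)^2)
= 4 * 4.3904e-67 / (8 * 9.109e-31 * 7.2761e-17)
= 3.3121e-21 J
= 0.0207 eV

0.0207


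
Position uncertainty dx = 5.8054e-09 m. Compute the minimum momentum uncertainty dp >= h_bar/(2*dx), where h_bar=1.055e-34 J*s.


dp = h_bar / (2 * dx)
= 1.055e-34 / (2 * 5.8054e-09)
= 1.055e-34 / 1.1611e-08
= 9.0864e-27 kg*m/s

9.0864e-27


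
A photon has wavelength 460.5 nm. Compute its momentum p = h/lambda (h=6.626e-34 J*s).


p = h / lambda
= 6.626e-34 / (460.5e-9)
= 6.626e-34 / 4.6050e-07
= 1.4389e-27 kg*m/s

1.4389e-27


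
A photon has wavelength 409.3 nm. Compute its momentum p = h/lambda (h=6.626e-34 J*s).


p = h / lambda
= 6.626e-34 / (409.3e-9)
= 6.626e-34 / 4.0930e-07
= 1.6189e-27 kg*m/s

1.6189e-27


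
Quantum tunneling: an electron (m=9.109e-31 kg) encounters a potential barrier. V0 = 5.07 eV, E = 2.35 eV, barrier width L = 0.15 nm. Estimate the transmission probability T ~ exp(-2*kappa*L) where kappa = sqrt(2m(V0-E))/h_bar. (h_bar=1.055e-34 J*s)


V0 - E = 2.72 eV = 4.3574e-19 J
kappa = sqrt(2 * m * (V0-E)) / h_bar
= sqrt(2 * 9.109e-31 * 4.3574e-19) / 1.055e-34
= 8.4453e+09 /m
2*kappa*L = 2 * 8.4453e+09 * 0.15e-9
= 2.5336
T = exp(-2.5336) = 7.937424e-02

7.937424e-02


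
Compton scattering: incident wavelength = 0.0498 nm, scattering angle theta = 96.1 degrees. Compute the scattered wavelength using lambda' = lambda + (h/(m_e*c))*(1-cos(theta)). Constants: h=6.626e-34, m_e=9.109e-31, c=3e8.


Compton wavelength: h/(m_e*c) = 2.4247e-12 m
d_lambda = 2.4247e-12 * (1 - cos(96.1 deg))
= 2.4247e-12 * 1.106264
= 2.6824e-12 m = 0.002682 nm
lambda' = 0.0498 + 0.002682
= 0.052482 nm

0.052482


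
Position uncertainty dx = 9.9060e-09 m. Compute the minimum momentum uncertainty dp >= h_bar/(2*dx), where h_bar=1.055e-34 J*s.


dp = h_bar / (2 * dx)
= 1.055e-34 / (2 * 9.9060e-09)
= 1.055e-34 / 1.9812e-08
= 5.3251e-27 kg*m/s

5.3251e-27


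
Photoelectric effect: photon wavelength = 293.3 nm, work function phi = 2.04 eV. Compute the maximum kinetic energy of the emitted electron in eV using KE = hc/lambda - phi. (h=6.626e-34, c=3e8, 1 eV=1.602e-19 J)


E_photon = hc / lambda
= (6.626e-34)(3e8) / (293.3e-9)
= 6.7774e-19 J
= 4.2306 eV
KE = E_photon - phi
= 4.2306 - 2.04
= 2.1906 eV

2.1906


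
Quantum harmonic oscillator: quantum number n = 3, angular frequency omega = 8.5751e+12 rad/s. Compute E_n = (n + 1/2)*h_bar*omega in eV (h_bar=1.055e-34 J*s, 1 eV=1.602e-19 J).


E = (n + 1/2) * h_bar * omega
= (3 + 0.5) * 1.055e-34 * 8.5751e+12
= 3.5 * 9.0467e-22
= 3.1664e-21 J
= 0.0198 eV

0.0198


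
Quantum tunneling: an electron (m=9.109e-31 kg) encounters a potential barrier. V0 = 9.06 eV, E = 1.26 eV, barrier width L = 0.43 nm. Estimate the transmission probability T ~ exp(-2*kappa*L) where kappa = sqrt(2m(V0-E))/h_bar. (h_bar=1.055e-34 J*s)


V0 - E = 7.8 eV = 1.2496e-18 J
kappa = sqrt(2 * m * (V0-E)) / h_bar
= sqrt(2 * 9.109e-31 * 1.2496e-18) / 1.055e-34
= 1.4301e+10 /m
2*kappa*L = 2 * 1.4301e+10 * 0.43e-9
= 12.2991
T = exp(-12.2991) = 4.555641e-06

4.555641e-06


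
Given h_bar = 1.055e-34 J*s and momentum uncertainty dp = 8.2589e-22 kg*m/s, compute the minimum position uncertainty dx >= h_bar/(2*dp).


dx = h_bar / (2 * dp)
= 1.055e-34 / (2 * 8.2589e-22)
= 1.055e-34 / 1.6518e-21
= 6.3870e-14 m

6.3870e-14


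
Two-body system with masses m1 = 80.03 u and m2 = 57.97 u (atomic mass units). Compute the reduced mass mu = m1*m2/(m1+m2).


mu = m1 * m2 / (m1 + m2)
= 80.03 * 57.97 / (80.03 + 57.97)
= 4639.3391 / 138.0
= 33.6184 u

33.6184


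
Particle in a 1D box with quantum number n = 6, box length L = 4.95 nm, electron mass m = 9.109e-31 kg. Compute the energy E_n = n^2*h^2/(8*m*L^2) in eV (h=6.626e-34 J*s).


E = n^2 * h^2 / (8 * m * L^2)
= 6^2 * (6.626e-34)^2 / (8 * 9.109e-31 * (4.95e-9)^2)
= 36 * 4.3904e-67 / (8 * 9.109e-31 * 2.4503e-17)
= 8.8519e-20 J
= 0.5526 eV

0.5526


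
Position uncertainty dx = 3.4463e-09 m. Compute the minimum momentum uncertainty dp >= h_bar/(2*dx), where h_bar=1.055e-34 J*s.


dp = h_bar / (2 * dx)
= 1.055e-34 / (2 * 3.4463e-09)
= 1.055e-34 / 6.8926e-09
= 1.5306e-26 kg*m/s

1.5306e-26


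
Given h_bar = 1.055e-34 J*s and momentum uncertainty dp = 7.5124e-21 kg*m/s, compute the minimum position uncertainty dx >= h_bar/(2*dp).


dx = h_bar / (2 * dp)
= 1.055e-34 / (2 * 7.5124e-21)
= 1.055e-34 / 1.5025e-20
= 7.0217e-15 m

7.0217e-15


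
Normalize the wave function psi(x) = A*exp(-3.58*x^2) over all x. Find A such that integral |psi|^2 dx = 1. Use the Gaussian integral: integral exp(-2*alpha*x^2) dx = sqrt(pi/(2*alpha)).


integral |psi|^2 dx = A^2 * sqrt(pi/(2*alpha)) = 1
A^2 = sqrt(2*alpha/pi)
= sqrt(2 * 3.58 / pi)
= 1.509668
A = sqrt(1.509668)
= 1.2287

1.2287


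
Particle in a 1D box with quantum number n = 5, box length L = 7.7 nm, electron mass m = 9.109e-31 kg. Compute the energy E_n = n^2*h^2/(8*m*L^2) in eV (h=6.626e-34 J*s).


E = n^2 * h^2 / (8 * m * L^2)
= 5^2 * (6.626e-34)^2 / (8 * 9.109e-31 * (7.7e-9)^2)
= 25 * 4.3904e-67 / (8 * 9.109e-31 * 5.9290e-17)
= 2.5404e-20 J
= 0.1586 eV

0.1586


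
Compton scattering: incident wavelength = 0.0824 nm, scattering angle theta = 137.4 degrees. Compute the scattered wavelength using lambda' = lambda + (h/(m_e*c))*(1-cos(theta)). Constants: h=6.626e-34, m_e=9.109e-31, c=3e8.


Compton wavelength: h/(m_e*c) = 2.4247e-12 m
d_lambda = 2.4247e-12 * (1 - cos(137.4 deg))
= 2.4247e-12 * 1.736097
= 4.2095e-12 m = 0.00421 nm
lambda' = 0.0824 + 0.00421
= 0.08661 nm

0.08661


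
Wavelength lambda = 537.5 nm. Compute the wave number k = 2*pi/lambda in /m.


k = 2 * pi / lambda
= 6.2832 / (537.5e-9)
= 6.2832 / 5.3750e-07
= 1.1690e+07 /m

1.1690e+07


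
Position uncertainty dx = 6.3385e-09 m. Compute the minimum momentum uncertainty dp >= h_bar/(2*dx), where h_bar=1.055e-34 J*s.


dp = h_bar / (2 * dx)
= 1.055e-34 / (2 * 6.3385e-09)
= 1.055e-34 / 1.2677e-08
= 8.3222e-27 kg*m/s

8.3222e-27


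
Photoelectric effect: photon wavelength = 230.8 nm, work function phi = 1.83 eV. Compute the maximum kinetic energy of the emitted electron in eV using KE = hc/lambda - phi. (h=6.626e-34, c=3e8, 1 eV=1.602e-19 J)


E_photon = hc / lambda
= (6.626e-34)(3e8) / (230.8e-9)
= 8.6127e-19 J
= 5.3762 eV
KE = E_photon - phi
= 5.3762 - 1.83
= 3.5462 eV

3.5462


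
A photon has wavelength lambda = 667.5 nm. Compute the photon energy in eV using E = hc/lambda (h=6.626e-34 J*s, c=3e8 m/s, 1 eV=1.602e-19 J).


E = hc / lambda
= (6.626e-34)(3e8) / (667.5e-9)
= 1.9878e-25 / 6.6750e-07
= 2.9780e-19 J
Converting to eV: 2.9780e-19 / 1.602e-19
= 1.8589 eV

1.8589


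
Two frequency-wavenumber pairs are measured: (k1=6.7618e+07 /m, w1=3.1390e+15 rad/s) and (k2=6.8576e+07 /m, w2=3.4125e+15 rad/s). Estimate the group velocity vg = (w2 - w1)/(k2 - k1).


vg = (w2 - w1) / (k2 - k1)
= (3.4125e+15 - 3.1390e+15) / (6.8576e+07 - 6.7618e+07)
= 2.7350e+14 / 9.5800e+05
= 2.8549e+08 m/s

2.8549e+08


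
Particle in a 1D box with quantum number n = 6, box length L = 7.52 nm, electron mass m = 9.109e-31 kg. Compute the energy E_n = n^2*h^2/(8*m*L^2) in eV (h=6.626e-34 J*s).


E = n^2 * h^2 / (8 * m * L^2)
= 6^2 * (6.626e-34)^2 / (8 * 9.109e-31 * (7.52e-9)^2)
= 36 * 4.3904e-67 / (8 * 9.109e-31 * 5.6550e-17)
= 3.8354e-20 J
= 0.2394 eV

0.2394


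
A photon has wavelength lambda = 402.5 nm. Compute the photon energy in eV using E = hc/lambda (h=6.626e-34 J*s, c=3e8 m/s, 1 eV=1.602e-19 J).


E = hc / lambda
= (6.626e-34)(3e8) / (402.5e-9)
= 1.9878e-25 / 4.0250e-07
= 4.9386e-19 J
Converting to eV: 4.9386e-19 / 1.602e-19
= 3.0828 eV

3.0828


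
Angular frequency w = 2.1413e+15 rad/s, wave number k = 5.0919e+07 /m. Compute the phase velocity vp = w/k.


vp = w / k
= 2.1413e+15 / 5.0919e+07
= 4.2053e+07 m/s

4.2053e+07


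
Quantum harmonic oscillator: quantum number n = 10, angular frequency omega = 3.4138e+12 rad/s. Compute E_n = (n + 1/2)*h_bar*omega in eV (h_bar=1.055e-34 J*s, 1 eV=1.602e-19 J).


E = (n + 1/2) * h_bar * omega
= (10 + 0.5) * 1.055e-34 * 3.4138e+12
= 10.5 * 3.6016e-22
= 3.7816e-21 J
= 0.0236 eV

0.0236


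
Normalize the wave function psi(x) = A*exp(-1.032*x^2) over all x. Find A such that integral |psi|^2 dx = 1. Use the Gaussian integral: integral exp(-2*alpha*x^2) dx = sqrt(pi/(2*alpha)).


integral |psi|^2 dx = A^2 * sqrt(pi/(2*alpha)) = 1
A^2 = sqrt(2*alpha/pi)
= sqrt(2 * 1.032 / pi)
= 0.81055
A = sqrt(0.81055)
= 0.9003

0.9003


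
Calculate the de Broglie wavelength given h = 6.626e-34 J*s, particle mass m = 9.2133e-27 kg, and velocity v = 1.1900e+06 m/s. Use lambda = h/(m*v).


lambda = h / (m * v)
= 6.626e-34 / (9.2133e-27 * 1.1900e+06)
= 6.626e-34 / 1.0964e-20
= 6.0435e-14 m

6.0435e-14


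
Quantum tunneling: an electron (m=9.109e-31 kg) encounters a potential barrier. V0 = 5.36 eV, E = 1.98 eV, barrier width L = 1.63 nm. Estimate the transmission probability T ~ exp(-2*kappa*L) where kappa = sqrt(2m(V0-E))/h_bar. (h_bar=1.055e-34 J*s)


V0 - E = 3.38 eV = 5.4148e-19 J
kappa = sqrt(2 * m * (V0-E)) / h_bar
= sqrt(2 * 9.109e-31 * 5.4148e-19) / 1.055e-34
= 9.4143e+09 /m
2*kappa*L = 2 * 9.4143e+09 * 1.63e-9
= 30.6906
T = exp(-30.6906) = 4.690838e-14

4.690838e-14


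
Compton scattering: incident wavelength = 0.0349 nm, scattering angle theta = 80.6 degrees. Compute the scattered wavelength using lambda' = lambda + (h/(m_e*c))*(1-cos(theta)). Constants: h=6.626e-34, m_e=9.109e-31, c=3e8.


Compton wavelength: h/(m_e*c) = 2.4247e-12 m
d_lambda = 2.4247e-12 * (1 - cos(80.6 deg))
= 2.4247e-12 * 0.836674
= 2.0287e-12 m = 0.002029 nm
lambda' = 0.0349 + 0.002029
= 0.036929 nm

0.036929


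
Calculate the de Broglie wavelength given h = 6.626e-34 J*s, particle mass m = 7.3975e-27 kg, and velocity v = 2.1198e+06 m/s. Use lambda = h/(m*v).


lambda = h / (m * v)
= 6.626e-34 / (7.3975e-27 * 2.1198e+06)
= 6.626e-34 / 1.5681e-20
= 4.2254e-14 m

4.2254e-14


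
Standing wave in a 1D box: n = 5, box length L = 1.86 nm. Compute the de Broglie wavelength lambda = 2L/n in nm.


lambda = 2L / n
= 2 * 1.86 / 5
= 3.72 / 5
= 0.744 nm

0.744


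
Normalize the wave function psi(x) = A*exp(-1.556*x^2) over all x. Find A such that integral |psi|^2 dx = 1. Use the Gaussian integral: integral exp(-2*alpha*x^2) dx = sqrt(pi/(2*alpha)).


integral |psi|^2 dx = A^2 * sqrt(pi/(2*alpha)) = 1
A^2 = sqrt(2*alpha/pi)
= sqrt(2 * 1.556 / pi)
= 0.995279
A = sqrt(0.995279)
= 0.9976

0.9976


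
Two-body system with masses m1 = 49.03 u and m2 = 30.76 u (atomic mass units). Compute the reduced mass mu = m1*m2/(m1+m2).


mu = m1 * m2 / (m1 + m2)
= 49.03 * 30.76 / (49.03 + 30.76)
= 1508.1628 / 79.79
= 18.9017 u

18.9017


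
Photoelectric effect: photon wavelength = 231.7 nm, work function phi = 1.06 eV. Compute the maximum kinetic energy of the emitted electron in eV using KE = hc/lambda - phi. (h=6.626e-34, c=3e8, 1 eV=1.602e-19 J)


E_photon = hc / lambda
= (6.626e-34)(3e8) / (231.7e-9)
= 8.5792e-19 J
= 5.3553 eV
KE = E_photon - phi
= 5.3553 - 1.06
= 4.2953 eV

4.2953


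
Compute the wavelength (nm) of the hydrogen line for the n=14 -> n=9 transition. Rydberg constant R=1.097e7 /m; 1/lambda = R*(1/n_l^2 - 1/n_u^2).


1/lambda = R * (1/n_l^2 - 1/n_u^2)
= 1.097e7 * (1/9^2 - 1/14^2)
= 1.097e7 * (0.012346 - 0.005102)
= 1.097e7 * 0.007244
= 7.9463e+04 /m
lambda = 1 / 7.9463e+04 = 12584.519 nm

12584.519


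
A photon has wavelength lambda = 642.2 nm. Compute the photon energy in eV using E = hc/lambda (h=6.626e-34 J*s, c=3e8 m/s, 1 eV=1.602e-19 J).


E = hc / lambda
= (6.626e-34)(3e8) / (642.2e-9)
= 1.9878e-25 / 6.4220e-07
= 3.0953e-19 J
Converting to eV: 3.0953e-19 / 1.602e-19
= 1.9321 eV

1.9321


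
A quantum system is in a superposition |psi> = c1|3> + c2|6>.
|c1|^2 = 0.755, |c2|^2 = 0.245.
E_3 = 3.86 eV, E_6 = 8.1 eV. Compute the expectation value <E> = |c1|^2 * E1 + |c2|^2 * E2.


<E> = |c1|^2 * E1 + |c2|^2 * E2
= 0.755 * 3.86 + 0.245 * 8.1
= 2.9143 + 1.9845
= 4.8988 eV

4.8988
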